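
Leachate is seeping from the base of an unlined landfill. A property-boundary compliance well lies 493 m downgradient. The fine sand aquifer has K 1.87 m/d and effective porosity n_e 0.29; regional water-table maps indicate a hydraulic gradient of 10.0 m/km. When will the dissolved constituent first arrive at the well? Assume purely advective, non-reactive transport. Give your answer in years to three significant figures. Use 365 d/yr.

20.9 years

Darcy flux q = K·i = 1.87 × 0.010 = 0.01870 m/d
Average linear velocity = 0.01870 / 0.29 = 0.06448 m/d
t = L / v = 493 / 0.06448 = 7645 d
   = 7645 / 365 = 20.9 yr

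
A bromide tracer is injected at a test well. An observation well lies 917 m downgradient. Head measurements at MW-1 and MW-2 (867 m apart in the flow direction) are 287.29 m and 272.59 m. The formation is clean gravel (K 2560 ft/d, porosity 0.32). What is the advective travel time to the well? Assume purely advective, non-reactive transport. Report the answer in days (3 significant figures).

22.2 days

Hydraulic gradient i = (287.29 − 272.59) / 867 = 14.70 / 867 = 0.01696
K = 2560 ft/d × 0.3048 = 780.3 m/d
Specific discharge q = 780.3 × 0.01696 = 13.23 m/d
Average linear velocity = 13.23 / 0.32 = 41.34 m/d
t = L / v = 917 / 41.34 = 22.18 d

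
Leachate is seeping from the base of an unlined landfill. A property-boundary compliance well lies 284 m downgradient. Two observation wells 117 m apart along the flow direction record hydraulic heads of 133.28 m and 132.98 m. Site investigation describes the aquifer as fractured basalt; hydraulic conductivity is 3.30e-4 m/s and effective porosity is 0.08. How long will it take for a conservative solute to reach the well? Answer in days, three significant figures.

311 days

Hydraulic gradient i = (133.28 − 132.98) / 117 = 0.30 / 117 = 0.002564
K = 3.30e-4 m/s × 86400 s/d = 28.51 m/d
Darcy flux q = K·i = 28.51 × 0.002564 = 0.07311 m/d
v_s = q/n_e = 0.07311/0.08 = 0.9138 m/d
t = L / v = 284 / 0.9138 = 310.8 d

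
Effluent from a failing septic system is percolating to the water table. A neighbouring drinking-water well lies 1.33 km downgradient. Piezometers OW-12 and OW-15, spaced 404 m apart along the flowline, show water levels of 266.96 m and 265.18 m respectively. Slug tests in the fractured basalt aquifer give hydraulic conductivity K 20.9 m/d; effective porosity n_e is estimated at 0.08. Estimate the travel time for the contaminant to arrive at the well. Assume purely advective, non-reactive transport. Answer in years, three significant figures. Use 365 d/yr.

3.17 years

Hydraulic gradient i = (266.96 − 265.18) / 404 = 1.78 / 404 = 0.004406
Specific discharge q = 20.9 × 0.004406 = 0.09208 m/d
Average linear velocity = 0.09208 / 0.08 = 1.151 m/d
L = 1.33 km = 1330 m
t = L / v = 1330 / 1.151 = 1155 d
   = 1155 / 365 = 3.17 yr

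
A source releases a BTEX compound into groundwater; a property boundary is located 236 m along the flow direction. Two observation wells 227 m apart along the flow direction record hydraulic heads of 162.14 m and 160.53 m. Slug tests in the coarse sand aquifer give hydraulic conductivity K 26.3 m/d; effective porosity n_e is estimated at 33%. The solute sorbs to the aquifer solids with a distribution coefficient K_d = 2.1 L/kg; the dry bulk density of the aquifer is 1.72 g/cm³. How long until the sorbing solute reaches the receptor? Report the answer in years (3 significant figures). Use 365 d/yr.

Hydraulic gradient i = (162.14 − 160.53) / 227 = 1.61 / 227 = 0.007093
Specific discharge q = 26.3 × 0.007093 = 0.1865 m/d
v = Ki/n = 26.3·0.007093/0.33 = 0.5653 m/d
Retardation R = 1 + ρ_b·K_d/n = 1 + 1.72×2.1/0.33 = 11.95
Contaminant velocity v_c = v/R = 0.5653/11.95 = 0.04732 m/d
t = L/v_c = 236/0.04732 = 4987 d
   = 4987/365 = 13.7 yr

13.7 years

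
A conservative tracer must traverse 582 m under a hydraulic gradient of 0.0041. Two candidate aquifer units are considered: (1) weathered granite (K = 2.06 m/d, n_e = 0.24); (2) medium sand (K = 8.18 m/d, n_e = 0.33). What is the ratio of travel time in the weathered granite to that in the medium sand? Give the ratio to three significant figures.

2.89

Unit 1 (weathered granite): v = 2.06×0.0041/0.24 = 0.03519 m/d, t = 582/0.03519 = 16540 d
Unit 2 (medium sand): v = 8.18×0.0041/0.33 = 0.1016 m/d, t = 582/0.1016 = 5727 d
t(weathered granite) / t(medium sand) = 16540/5727 = 2.89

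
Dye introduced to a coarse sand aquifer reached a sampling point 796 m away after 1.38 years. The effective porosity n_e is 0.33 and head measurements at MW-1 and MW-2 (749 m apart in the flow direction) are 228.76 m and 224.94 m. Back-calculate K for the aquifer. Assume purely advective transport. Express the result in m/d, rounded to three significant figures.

Hydraulic gradient i = (228.76 − 224.94) / 749 = 3.82 / 749 = 0.005100
t = 1.38 years = 503.7 d
v = L / t = 796 / 503.7 = 1.580 m/d
K = v · n / i = 1.580 × 0.33 / 0.005100 = 102 m/d

102 m/d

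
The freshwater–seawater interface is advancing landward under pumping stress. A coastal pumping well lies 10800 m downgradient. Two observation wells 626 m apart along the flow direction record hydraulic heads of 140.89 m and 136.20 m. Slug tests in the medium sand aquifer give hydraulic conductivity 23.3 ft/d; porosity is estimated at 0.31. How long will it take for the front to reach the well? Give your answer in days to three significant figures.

Hydraulic gradient i = (140.89 − 136.20) / 626 = 4.69 / 626 = 0.007492
K = 23.3 ft/d × 0.3048 = 7.102 m/d
Darcy flux q = K·i = 7.102 × 0.007492 = 0.05321 m/d
Seepage velocity v = q / n = 0.05321 / 0.31 = 0.1716 m/d
t = L / v = 10800 / 0.1716 = 62920 d

62900 days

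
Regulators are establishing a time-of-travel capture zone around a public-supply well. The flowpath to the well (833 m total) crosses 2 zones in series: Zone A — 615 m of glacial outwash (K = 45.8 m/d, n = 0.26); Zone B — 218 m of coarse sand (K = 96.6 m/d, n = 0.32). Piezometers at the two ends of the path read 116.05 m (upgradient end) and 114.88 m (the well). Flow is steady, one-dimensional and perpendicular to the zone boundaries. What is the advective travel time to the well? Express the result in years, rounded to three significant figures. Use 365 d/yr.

8.43 years

Total head drop ΔH = 116.05 − 114.88 = 1.17 m
Continuity: the same q passes through each zone, so ΔH = q·Σ(L_j/K_j) — the zones act as resistances in series.
Σ(L/K) = 615/45.8 + 218/96.6 = 13.43 + 2.257 = 15.68 d
q = ΔH / Σ(L/K) = 1.17 / 15.68 = 0.07460 m/d (same in every zone)
Zone A: v = q/n = 0.07460/0.26 = 0.2869 m/d → t_A = 615/0.2869 = 2144 d
Zone B: v = q/n = 0.07460/0.32 = 0.2331 m/d → t_B = 218/0.2331 = 935.2 d
Total t = 2144 + 935.2 = 3079 d
   = 3079 / 365 = 8.43 yr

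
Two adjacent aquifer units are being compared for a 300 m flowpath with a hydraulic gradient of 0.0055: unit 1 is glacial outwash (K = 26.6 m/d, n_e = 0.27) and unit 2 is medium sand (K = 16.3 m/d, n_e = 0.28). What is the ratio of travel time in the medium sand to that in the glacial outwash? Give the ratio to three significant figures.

Unit 1 (glacial outwash): v = 26.6×0.0055/0.27 = 0.5419 m/d, t = 300/0.5419 = 553.7 d
Unit 2 (medium sand): v = 16.3×0.0055/0.28 = 0.3202 m/d, t = 300/0.3202 = 937.0 d
t(medium sand) / t(glacial outwash) = 937.0/553.7 = 1.69

1.69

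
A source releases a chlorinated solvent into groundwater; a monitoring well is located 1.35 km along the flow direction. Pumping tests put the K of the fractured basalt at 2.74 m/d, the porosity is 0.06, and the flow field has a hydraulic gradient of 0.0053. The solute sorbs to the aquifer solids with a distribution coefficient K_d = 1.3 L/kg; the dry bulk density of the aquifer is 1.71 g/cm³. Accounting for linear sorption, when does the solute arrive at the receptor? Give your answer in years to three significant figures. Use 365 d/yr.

581 years

Darcy flux q = K·i = 2.74 × 0.0053 = 0.01452 m/d
Seepage velocity v = q / n = 0.01452 / 0.06 = 0.2420 m/d
Retardation R = 1 + ρ_b·K_d/n = 1 + 1.71×1.3/0.06 = 38.05
Contaminant velocity v_c = v/R = 0.2420/38.05 = 0.006361 m/d
L = 1.35 km = 1350 m
t = L/v_c = 1350/0.006361 = 212200 d
   = 212200/365 = 581 yr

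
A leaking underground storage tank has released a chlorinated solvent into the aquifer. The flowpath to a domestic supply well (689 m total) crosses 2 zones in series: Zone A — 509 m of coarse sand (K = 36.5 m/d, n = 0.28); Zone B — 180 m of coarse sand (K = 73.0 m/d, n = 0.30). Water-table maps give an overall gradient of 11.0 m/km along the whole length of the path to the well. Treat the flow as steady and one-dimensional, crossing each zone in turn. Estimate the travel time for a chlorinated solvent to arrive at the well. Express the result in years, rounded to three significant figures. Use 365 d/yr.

Continuity: the same q passes through each zone, so ΔH = q·Σ(L_j/K_j) — the zones act as resistances in series.
Σ(L/K) = 509/36.5 + 180/73.0 = 13.95 + 2.466 = 16.41 d
K_eq = L_total / Σ(L/K) = 689 / 16.41 = 41.98 m/d
q = K_eq · i = 41.98 × 0.011 = 0.4618 m/d (same in every zone)
Zone A: v = q/n = 0.4618/0.28 = 1.649 m/d → t_A = 509/1.649 = 308.6 d
Zone B: v = q/n = 0.4618/0.30 = 1.539 m/d → t_B = 180/1.539 = 116.9 d
Total t = 308.6 + 116.9 = 425.5 d
   = 425.5 / 365 = 1.17 yr

1.17 years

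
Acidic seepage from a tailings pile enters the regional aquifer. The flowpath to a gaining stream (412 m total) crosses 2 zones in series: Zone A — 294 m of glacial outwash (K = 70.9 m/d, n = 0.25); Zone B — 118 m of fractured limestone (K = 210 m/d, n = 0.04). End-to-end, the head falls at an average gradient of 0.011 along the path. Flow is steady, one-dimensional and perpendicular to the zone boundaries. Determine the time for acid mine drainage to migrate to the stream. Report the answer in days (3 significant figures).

Continuity: the same q passes through each zone, so ΔH = q·Σ(L_j/K_j) — the zones act as resistances in series.
Σ(L/K) = 294/70.9 + 118/210 = 4.147 + 0.5619 = 4.709 d
K_eq = L_total / Σ(L/K) = 412 / 4.709 = 87.50 m/d
q = K_eq · i = 87.50 × 0.011 = 0.9625 m/d (same in every zone)
Zone A: v = q/n = 0.9625/0.25 = 3.850 m/d → t_A = 294/3.850 = 76.36 d
Zone B: v = q/n = 0.9625/0.04 = 24.06 m/d → t_B = 118/24.06 = 4.904 d
Total t = 76.36 + 4.904 = 81.27 d

81.3 days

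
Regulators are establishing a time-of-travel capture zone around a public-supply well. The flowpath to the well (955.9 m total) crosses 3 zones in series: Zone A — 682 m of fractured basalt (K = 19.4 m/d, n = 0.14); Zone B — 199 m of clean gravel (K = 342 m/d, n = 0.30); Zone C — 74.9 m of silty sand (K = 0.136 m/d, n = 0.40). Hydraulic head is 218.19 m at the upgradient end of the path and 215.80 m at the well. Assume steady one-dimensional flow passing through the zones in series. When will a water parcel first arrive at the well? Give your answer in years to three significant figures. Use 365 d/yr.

Total head drop ΔH = 218.19 − 215.80 = 2.39 m
Steady 1-D flow in series ⇒ the Darcy flux q is identical in every zone and the zone head losses add (resistances L/K in series).
Σ(L/K) = 682/19.4 + 199/342 + 74.9/0.136 = 35.15 + 0.5819 + 550.7 = 586.5 d
q = ΔH / Σ(L/K) = 2.39 / 586.5 = 0.004075 m/d (same in every zone)
Zone A: v = q/n = 0.004075/0.14 = 0.02911 m/d → t_A = 682/0.02911 = 23430 d
Zone B: v = q/n = 0.004075/0.30 = 0.01358 m/d → t_B = 199/0.01358 = 14650 d
Zone C: v = q/n = 0.004075/0.40 = 0.01019 m/d → t_C = 74.9/0.01019 = 7352 d
Total t = 23430 + 14650 + 7352 = 45430 d
   = 45430 / 365 = 124 yr

124 years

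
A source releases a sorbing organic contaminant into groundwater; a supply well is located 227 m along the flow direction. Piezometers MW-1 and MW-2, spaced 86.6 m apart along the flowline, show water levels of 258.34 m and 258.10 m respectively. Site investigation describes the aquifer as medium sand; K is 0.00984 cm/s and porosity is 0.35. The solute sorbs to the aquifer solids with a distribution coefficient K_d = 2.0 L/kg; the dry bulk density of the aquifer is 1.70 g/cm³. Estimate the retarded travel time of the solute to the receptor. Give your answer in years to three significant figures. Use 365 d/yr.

Hydraulic gradient i = (258.34 − 258.10) / 86.6 = 0.24 / 86.6 = 0.002771
K = 0.00984 cm/s × 864 = 8.502 m/d
Specific discharge q = 8.502 × 0.002771 = 0.02356 m/d
v = Ki/n = 8.502·0.002771/0.35 = 0.06732 m/d
Retardation R = 1 + ρ_b·K_d/n = 1 + 1.70×2.0/0.35 = 10.71
Contaminant velocity v_c = v/R = 0.06732/10.71 = 0.006283 m/d
t = L/v_c = 227/0.006283 = 36130 d
   = 36130/365 = 99.0 yr

99.0 years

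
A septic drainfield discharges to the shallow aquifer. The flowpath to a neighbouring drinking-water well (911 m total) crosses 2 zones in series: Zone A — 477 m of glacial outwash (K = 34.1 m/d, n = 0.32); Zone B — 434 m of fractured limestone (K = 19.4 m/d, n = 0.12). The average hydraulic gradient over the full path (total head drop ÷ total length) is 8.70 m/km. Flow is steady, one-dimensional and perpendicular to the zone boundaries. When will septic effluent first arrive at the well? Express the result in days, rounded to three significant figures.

Continuity: the same q passes through each zone, so ΔH = q·Σ(L_j/K_j) — the zones act as resistances in series.
Σ(L/K) = 477/34.1 + 434/19.4 = 13.99 + 22.37 = 36.36 d
K_eq = L_total / Σ(L/K) = 911 / 36.36 = 25.06 m/d
q = K_eq · i = 25.06 × 0.0087 = 0.2180 m/d (same in every zone)
Zone A: v = q/n = 0.2180/0.32 = 0.6812 m/d → t_A = 477/0.6812 = 700.2 d
Zone B: v = q/n = 0.2180/0.12 = 1.817 m/d → t_B = 434/1.817 = 238.9 d
Total t = 700.2 + 238.9 = 939.2 d

939 days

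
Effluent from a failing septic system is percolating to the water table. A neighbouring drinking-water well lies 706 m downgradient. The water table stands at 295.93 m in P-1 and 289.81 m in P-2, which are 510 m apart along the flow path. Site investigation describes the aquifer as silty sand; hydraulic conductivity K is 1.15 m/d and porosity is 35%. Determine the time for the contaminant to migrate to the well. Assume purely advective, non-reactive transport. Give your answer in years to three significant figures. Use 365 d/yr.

49.1 years

Hydraulic gradient i = (295.93 − 289.81) / 510 = 6.12 / 510 = 0.01200
Darcy flux q = K·i = 1.15 × 0.01200 = 0.01380 m/d
v = Ki/n = 1.15·0.01200/0.35 = 0.03943 m/d
t = L / v = 706 / 0.03943 = 17910 d
   = 17910 / 365 = 49.1 yr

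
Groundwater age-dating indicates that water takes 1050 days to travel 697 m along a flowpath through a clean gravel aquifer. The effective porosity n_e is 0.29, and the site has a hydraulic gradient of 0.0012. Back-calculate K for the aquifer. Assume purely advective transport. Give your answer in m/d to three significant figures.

160 m/d

v = L / t = 697 / 1050 = 0.6638 m/d
K = v · n / i = 0.6638 × 0.29 / 0.0012 = 160 m/d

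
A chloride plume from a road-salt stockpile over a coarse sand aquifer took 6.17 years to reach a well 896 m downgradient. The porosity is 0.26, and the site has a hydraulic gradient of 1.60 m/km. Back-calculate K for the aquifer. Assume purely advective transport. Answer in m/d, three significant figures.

t = 6.17 years = 2252 d
v = L / t = 896 / 2252 = 0.3979 m/d
K = v · n / i = 0.3979 × 0.26 / 0.0016 = 64.7 m/d

64.7 m/d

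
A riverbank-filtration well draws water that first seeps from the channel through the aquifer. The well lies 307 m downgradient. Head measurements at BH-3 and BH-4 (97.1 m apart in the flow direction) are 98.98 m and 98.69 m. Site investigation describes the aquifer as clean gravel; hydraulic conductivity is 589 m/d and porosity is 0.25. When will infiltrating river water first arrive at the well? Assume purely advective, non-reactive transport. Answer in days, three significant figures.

43.6 days

Hydraulic gradient i = (98.98 − 98.69) / 97.1 = 0.29 / 97.1 = 0.002987
q = Ki = 589 × 0.002987 = 1.759 m/d
Average linear velocity = 1.759 / 0.25 = 7.036 m/d
t = L / v = 307 / 7.036 = 43.63 d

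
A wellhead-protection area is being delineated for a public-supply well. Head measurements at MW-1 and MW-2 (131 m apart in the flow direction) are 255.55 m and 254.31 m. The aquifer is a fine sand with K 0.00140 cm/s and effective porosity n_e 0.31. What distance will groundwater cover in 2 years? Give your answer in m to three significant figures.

27.0 m

Hydraulic gradient i = (255.55 − 254.31) / 131 = 1.24 / 131 = 0.009466
K = 0.00140 cm/s × 864 = 1.210 m/d
q = Ki = 1.210 × 0.009466 = 0.01145 m/d
v = Ki/n = 1.210·0.009466/0.31 = 0.03693 m/d
T = 2 yr × 365 = 730 d
L = v × T = 0.03693 × 730 = 26.96 m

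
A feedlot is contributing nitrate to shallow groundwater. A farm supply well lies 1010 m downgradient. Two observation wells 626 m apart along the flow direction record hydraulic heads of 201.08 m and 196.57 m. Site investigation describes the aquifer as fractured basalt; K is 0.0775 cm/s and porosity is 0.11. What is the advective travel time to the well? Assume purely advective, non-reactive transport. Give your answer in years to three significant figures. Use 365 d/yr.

0.631 years

Hydraulic gradient i = (201.08 − 196.57) / 626 = 4.51 / 626 = 0.007204
K = 0.0775 cm/s × 864 = 66.96 m/d
Specific discharge q = 66.96 × 0.007204 = 0.4824 m/d
Average linear velocity = 0.4824 / 0.11 = 4.386 m/d
t = L / v = 1010 / 4.386 = 230.3 d
   = 230.3 / 365 = 0.631 yr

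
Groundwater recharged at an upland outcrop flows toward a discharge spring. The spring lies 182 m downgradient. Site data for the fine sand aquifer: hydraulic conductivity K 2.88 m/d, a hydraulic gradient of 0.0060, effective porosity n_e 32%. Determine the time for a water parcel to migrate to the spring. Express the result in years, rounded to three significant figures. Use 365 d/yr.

9.23 years

Specific discharge q = 2.88 × 0.0060 = 0.01728 m/d
Average linear velocity = 0.01728 / 0.32 = 0.05400 m/d
t = L / v = 182 / 0.05400 = 3370 d
   = 3370 / 365 = 9.23 yr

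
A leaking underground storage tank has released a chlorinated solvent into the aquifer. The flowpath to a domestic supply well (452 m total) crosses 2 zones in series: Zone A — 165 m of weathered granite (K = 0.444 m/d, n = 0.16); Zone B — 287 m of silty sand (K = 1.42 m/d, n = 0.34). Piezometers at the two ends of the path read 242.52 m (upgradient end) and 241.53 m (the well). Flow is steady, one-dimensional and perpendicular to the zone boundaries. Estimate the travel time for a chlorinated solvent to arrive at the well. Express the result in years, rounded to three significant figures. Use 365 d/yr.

Total head drop ΔH = 242.52 − 241.53 = 0.99 m
Continuity: the same q passes through each zone, so ΔH = q·Σ(L_j/K_j) — the zones act as resistances in series.
Σ(L/K) = 165/0.444 + 287/1.42 = 371.6 + 202.1 = 573.7 d
q = ΔH / Σ(L/K) = 0.99 / 573.7 = 0.001726 m/d (same in every zone)
Zone A: v = q/n = 0.001726/0.16 = 0.01078 m/d → t_A = 165/0.01078 = 15300 d
Zone B: v = q/n = 0.001726/0.34 = 0.005075 m/d → t_B = 287/0.005075 = 56550 d
Total t = 15300 + 56550 = 71850 d
   = 71850 / 365 = 197 yr

197 years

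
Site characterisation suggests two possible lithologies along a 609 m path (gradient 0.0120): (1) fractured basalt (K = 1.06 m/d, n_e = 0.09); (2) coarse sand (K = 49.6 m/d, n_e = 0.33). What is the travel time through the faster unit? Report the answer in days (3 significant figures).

338 days

Unit 1 (fractured basalt): v = 1.06×0.012/0.09 = 0.1413 m/d, t = 609/0.1413 = 4309 d
Unit 2 (coarse sand): v = 49.6×0.012/0.33 = 1.804 m/d, t = 609/1.804 = 337.7 d
Faster unit: t = 338 d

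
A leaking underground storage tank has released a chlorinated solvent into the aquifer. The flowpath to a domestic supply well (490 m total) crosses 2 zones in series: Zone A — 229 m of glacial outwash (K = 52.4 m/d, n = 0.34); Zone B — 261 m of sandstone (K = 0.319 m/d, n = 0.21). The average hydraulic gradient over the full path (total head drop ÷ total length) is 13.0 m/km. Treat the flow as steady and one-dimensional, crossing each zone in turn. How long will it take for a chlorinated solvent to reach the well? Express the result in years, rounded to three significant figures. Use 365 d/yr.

Continuity: the same q passes through each zone, so ΔH = q·Σ(L_j/K_j) — the zones act as resistances in series.
Σ(L/K) = 229/52.4 + 261/0.319 = 4.370 + 818.2 = 822.6 d
K_eq = L_total / Σ(L/K) = 490 / 822.6 = 0.5957 m/d
q = K_eq · i = 0.5957 × 0.013 = 0.007744 m/d (same in every zone)
Zone A: v = q/n = 0.007744/0.34 = 0.02278 m/d → t_A = 229/0.02278 = 10050 d
Zone B: v = q/n = 0.007744/0.21 = 0.03688 m/d → t_B = 261/0.03688 = 7078 d
Total t = 10050 + 7078 = 17130 d
   = 17130 / 365 = 46.9 yr

46.9 years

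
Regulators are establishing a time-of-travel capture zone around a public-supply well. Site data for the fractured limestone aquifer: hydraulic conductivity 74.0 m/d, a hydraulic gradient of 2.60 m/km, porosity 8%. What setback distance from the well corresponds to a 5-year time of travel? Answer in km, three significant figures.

Darcy flux q = K·i = 74.0 × 0.0026 = 0.1924 m/d
Average linear velocity = 0.1924 / 0.08 = 2.405 m/d
T = 5 yr × 365 = 1825 d
L = v × T = 2.405 × 1825 = 4389 m
   = 4.39 km

4.39 km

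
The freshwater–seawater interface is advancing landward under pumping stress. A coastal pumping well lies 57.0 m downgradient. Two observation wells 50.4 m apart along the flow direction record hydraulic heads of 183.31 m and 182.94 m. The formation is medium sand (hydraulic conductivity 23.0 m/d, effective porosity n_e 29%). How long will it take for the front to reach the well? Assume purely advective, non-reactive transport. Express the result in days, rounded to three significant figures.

97.9 days

Hydraulic gradient i = (183.31 − 182.94) / 50.4 = 0.37 / 50.4 = 0.007341
q = Ki = 23.0 × 0.007341 = 0.1688 m/d
Seepage velocity v = q / n = 0.1688 / 0.29 = 0.5822 m/d
t = L / v = 57.0 / 0.5822 = 97.90 d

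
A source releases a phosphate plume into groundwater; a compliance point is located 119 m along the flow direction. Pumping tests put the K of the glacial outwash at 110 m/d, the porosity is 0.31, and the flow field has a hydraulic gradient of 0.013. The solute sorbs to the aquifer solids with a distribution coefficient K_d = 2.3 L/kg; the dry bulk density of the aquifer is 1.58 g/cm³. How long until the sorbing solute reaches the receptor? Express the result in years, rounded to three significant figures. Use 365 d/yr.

0.899 years

Darcy flux q = K·i = 110 × 0.013 = 1.430 m/d
Seepage velocity v = q / n = 1.430 / 0.31 = 4.613 m/d
Retardation R = 1 + ρ_b·K_d/n = 1 + 1.58×2.3/0.31 = 12.72
Contaminant velocity v_c = v/R = 4.613/12.72 = 0.3626 m/d
t = L/v_c = 119/0.3626 = 328.2 d
   = 328.2/365 = 0.899 yr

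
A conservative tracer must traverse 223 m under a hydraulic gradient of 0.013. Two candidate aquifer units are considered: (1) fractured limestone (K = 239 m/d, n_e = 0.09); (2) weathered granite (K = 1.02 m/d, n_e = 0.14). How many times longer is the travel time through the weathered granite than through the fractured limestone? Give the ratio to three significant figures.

364

Unit 1 (fractured limestone): v = 239×0.013/0.09 = 34.52 m/d, t = 223/34.52 = 6.460 d
Unit 2 (weathered granite): v = 1.02×0.013/0.14 = 0.09471 m/d, t = 223/0.09471 = 2354 d
t(weathered granite) / t(fractured limestone) = 2354/6.460 = 364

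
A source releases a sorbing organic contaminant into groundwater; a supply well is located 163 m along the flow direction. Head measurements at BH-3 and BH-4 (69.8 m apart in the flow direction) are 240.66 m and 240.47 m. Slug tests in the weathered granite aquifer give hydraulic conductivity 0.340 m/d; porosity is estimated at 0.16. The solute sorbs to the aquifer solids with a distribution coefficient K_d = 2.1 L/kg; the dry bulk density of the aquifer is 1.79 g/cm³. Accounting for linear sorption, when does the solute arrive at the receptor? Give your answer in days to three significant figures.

Hydraulic gradient i = (240.66 − 240.47) / 69.8 = 0.19 / 69.8 = 0.002722
q = Ki = 0.340 × 0.002722 = 9.255e-4 m/d
v = Ki/n = 0.340·0.002722/0.16 = 0.005784 m/d
Retardation R = 1 + ρ_b·K_d/n = 1 + 1.79×2.1/0.16 = 24.49
Contaminant velocity v_c = v/R = 0.005784/24.49 = 2.362e-4 m/d
t = L/v_c = 163/2.362e-4 = 690200 d

690000 days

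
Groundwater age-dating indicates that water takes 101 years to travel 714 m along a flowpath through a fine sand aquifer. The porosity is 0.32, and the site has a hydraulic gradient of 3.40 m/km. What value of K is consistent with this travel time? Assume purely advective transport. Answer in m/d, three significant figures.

t = 101 years = 36870 d
v = L / t = 714 / 36870 = 0.01937 m/d
K = v · n / i = 0.01937 × 0.32 / 0.0034 = 1.82 m/d

1.82 m/d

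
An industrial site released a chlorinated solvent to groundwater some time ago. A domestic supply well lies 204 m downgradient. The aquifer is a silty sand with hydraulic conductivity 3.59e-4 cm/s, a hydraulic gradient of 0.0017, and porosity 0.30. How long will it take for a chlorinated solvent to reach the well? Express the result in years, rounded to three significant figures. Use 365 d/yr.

318 years

K = 3.59e-4 cm/s × 864 = 0.3102 m/d
q = Ki = 0.3102 × 0.0017 = 5.273e-4 m/d
Seepage velocity v = q / n = 5.273e-4 / 0.30 = 0.001758 m/d
t = L / v = 204 / 0.001758 = 116100 d
   = 116100 / 365 = 318 yr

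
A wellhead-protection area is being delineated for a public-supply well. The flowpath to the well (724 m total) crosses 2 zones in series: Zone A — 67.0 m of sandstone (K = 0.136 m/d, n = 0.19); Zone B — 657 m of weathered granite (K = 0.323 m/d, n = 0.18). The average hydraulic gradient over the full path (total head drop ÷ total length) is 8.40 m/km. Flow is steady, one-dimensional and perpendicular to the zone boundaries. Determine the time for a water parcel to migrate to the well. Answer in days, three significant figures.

For zones in series the flux q is common to all zones; the equivalent conductivity is the harmonic (thickness-weighted) mean, K_eq = L_total / Σ(L_j/K_j).
Σ(L/K) = 67.0/0.136 + 657/0.323 = 492.6 + 2034 = 2527 d
K_eq = L_total / Σ(L/K) = 724 / 2527 = 0.2865 m/d
q = K_eq · i = 0.2865 × 0.0084 = 0.002407 m/d (same in every zone)
Zone A: v = q/n = 0.002407/0.19 = 0.01267 m/d → t_A = 67.0/0.01267 = 5289 d
Zone B: v = q/n = 0.002407/0.18 = 0.01337 m/d → t_B = 657/0.01337 = 49130 d
Total t = 5289 + 49130 = 54420 d

54400 days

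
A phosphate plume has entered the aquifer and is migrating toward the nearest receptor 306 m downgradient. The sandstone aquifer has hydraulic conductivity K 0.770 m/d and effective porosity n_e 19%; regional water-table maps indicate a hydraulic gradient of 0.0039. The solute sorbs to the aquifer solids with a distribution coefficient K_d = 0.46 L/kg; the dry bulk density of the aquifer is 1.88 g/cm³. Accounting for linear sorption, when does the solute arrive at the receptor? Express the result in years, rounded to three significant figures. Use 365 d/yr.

Darcy flux q = K·i = 0.770 × 0.0039 = 0.003003 m/d
v_s = q/n_e = 0.003003/0.19 = 0.01581 m/d
Retardation R = 1 + ρ_b·K_d/n = 1 + 1.88×0.46/0.19 = 5.552
Contaminant velocity v_c = v/R = 0.01581/5.552 = 0.002847 m/d
t = L/v_c = 306/0.002847 = 107500 d
   = 107500/365 = 294 yr

294 years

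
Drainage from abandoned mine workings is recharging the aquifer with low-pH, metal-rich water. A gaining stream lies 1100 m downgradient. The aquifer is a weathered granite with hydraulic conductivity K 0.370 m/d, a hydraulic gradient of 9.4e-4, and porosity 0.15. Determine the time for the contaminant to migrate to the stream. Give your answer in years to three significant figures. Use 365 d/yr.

1300 years

Specific discharge q = 0.370 × 9.4e-4 = 3.478e-4 m/d
v_s = q/n_e = 3.478e-4/0.15 = 0.002319 m/d
t = L / v = 1100 / 0.002319 = 474400 d
   = 474400 / 365 = 1300 yr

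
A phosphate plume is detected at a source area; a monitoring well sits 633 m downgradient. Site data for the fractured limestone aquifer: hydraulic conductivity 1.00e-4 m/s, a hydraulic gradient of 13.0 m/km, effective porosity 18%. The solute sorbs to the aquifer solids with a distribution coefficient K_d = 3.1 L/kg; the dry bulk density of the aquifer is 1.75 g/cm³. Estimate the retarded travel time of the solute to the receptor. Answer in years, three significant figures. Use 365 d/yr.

86.5 years

K = 1.00e-4 m/s × 86400 s/d = 8.640 m/d
Specific discharge q = 8.640 × 0.013 = 0.1123 m/d
Average linear velocity = 0.1123 / 0.18 = 0.6240 m/d
Retardation R = 1 + ρ_b·K_d/n = 1 + 1.75×3.1/0.18 = 31.14
Contaminant velocity v_c = v/R = 0.6240/31.14 = 0.02004 m/d
t = L/v_c = 633/0.02004 = 31590 d
   = 31590/365 = 86.5 yr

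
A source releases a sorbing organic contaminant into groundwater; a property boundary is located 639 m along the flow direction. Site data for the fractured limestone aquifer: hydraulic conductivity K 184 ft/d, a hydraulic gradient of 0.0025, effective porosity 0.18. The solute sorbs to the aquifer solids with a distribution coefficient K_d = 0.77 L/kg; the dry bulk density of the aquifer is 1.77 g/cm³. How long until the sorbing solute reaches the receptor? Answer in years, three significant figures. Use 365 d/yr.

K = 184 ft/d × 0.3048 = 56.08 m/d
q = Ki = 56.08 × 0.0025 = 0.1402 m/d
Seepage velocity v = q / n = 0.1402 / 0.18 = 0.7789 m/d
Retardation R = 1 + ρ_b·K_d/n = 1 + 1.77×0.77/0.18 = 8.572
Contaminant velocity v_c = v/R = 0.7789/8.572 = 0.09087 m/d
t = L/v_c = 639/0.09087 = 7032 d
   = 7032/365 = 19.3 yr

19.3 years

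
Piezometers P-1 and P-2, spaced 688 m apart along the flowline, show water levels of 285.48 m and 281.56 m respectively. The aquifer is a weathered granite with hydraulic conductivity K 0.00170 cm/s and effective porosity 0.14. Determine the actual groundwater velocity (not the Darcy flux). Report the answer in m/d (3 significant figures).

0.0598 m/d

Hydraulic gradient i = (285.48 − 281.56) / 688 = 3.92 / 688 = 0.005698
K = 0.00170 cm/s × 864 = 1.469 m/d
Specific discharge q = 1.469 × 0.005698 = 0.008369 m/d
v = Ki/n = 1.469·0.005698/0.14 = 0.05978 m/d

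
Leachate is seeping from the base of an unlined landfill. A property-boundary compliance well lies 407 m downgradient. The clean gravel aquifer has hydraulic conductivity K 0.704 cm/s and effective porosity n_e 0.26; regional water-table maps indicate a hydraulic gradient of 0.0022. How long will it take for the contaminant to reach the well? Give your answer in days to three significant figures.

79.1 days

K = 0.704 cm/s × 864 = 608.3 m/d
q = Ki = 608.3 × 0.0022 = 1.338 m/d
Seepage velocity v = q / n = 1.338 / 0.26 = 5.147 m/d
t = L / v = 407 / 5.147 = 79.08 d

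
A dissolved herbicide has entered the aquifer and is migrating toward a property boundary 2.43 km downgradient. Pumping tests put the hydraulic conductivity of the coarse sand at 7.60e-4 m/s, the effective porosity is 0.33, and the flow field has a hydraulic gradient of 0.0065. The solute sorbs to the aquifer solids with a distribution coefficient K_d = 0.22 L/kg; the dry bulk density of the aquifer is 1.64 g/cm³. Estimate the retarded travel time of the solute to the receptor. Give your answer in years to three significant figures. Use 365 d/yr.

K = 7.60e-4 m/s × 86400 s/d = 65.66 m/d
q = Ki = 65.66 × 0.0065 = 0.4268 m/d
v = Ki/n = 65.66·0.0065/0.33 = 1.293 m/d
Retardation R = 1 + ρ_b·K_d/n = 1 + 1.64×0.22/0.33 = 2.093
Contaminant velocity v_c = v/R = 1.293/2.093 = 0.6179 m/d
L = 2.43 km = 2430 m
t = L/v_c = 2430/0.6179 = 3933 d
   = 3933/365 = 10.8 yr

10.8 years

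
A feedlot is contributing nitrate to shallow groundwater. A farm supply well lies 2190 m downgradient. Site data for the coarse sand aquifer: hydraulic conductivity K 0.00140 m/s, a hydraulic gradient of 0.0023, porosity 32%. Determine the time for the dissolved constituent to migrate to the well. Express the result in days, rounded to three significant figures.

K = 0.00140 m/s × 86400 s/d = 121.0 m/d
Darcy flux q = K·i = 121.0 × 0.0023 = 0.2782 m/d
Seepage velocity v = q / n = 0.2782 / 0.32 = 0.8694 m/d
t = L / v = 2190 / 0.8694 = 2519 d

2520 days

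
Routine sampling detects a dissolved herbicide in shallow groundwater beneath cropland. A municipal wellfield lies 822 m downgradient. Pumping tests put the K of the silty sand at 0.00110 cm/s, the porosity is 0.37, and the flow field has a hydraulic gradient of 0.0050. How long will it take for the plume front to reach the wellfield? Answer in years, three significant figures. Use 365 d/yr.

175 years

K = 0.00110 cm/s × 864 = 0.9504 m/d
Darcy flux q = K·i = 0.9504 × 0.0050 = 0.004752 m/d
v = Ki/n = 0.9504·0.0050/0.37 = 0.01284 m/d
t = L / v = 822 / 0.01284 = 64000 d
   = 64000 / 365 = 175 yr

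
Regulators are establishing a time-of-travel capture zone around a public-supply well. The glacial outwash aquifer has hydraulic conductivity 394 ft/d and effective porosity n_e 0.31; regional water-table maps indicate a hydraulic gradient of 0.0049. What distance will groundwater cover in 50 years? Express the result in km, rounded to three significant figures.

34.6 km

K = 394 ft/d × 0.3048 = 120.1 m/d
Darcy flux q = K·i = 120.1 × 0.0049 = 0.5884 m/d
v_s = q/n_e = 0.5884/0.31 = 1.898 m/d
T = 50 yr × 365 = 18250 d
L = v × T = 1.898 × 18250 = 34640 m
   = 34.6 km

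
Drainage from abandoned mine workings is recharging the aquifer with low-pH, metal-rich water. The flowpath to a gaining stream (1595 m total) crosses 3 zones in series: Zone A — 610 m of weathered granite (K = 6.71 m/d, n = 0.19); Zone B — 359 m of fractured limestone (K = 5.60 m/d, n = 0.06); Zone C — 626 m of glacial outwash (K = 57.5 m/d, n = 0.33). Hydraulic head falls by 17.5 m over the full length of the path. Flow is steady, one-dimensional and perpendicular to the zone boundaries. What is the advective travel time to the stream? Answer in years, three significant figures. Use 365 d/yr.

8.94 years

Steady 1-D flow in series ⇒ the Darcy flux q is identical in every zone and the zone head losses add (resistances L/K in series).
Σ(L/K) = 610/6.71 + 359/5.60 + 626/57.5 = 90.91 + 64.11 + 10.89 = 165.9 d
q = ΔH / Σ(L/K) = 17.5 / 165.9 = 0.1055 m/d (same in every zone)
Zone A: v = q/n = 0.1055/0.19 = 0.5552 m/d → t_A = 610/0.5552 = 1099 d
Zone B: v = q/n = 0.1055/0.06 = 1.758 m/d → t_B = 359/1.758 = 204.2 d
Zone C: v = q/n = 0.1055/0.33 = 0.3196 m/d → t_C = 626/0.3196 = 1958 d
Total t = 1099 + 204.2 + 1958 = 3261 d
   = 3261 / 365 = 8.94 yr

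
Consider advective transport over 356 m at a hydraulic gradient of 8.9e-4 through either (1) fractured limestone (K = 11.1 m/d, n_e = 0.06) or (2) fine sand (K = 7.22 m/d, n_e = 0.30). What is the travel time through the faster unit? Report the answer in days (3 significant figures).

2160 days

Unit 1 (fractured limestone): v = 11.1×8.9e-4/0.06 = 0.1647 m/d, t = 356/0.1647 = 2162 d
Unit 2 (fine sand): v = 7.22×8.9e-4/0.30 = 0.02142 m/d, t = 356/0.02142 = 16620 d
Faster unit: t = 2160 d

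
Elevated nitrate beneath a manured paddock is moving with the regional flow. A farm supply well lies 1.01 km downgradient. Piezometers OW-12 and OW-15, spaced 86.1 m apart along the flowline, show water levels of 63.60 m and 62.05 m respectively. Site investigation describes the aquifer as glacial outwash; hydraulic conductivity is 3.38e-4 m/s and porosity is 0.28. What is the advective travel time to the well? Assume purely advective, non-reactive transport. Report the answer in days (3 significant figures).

Hydraulic gradient i = (63.60 − 62.05) / 86.1 = 1.55 / 86.1 = 0.01800
K = 3.38e-4 m/s × 86400 s/d = 29.20 m/d
Specific discharge q = 29.20 × 0.01800 = 0.5257 m/d
Average linear velocity = 0.5257 / 0.28 = 1.878 m/d
L = 1.01 km = 1010 m
t = L / v = 1010 / 1.878 = 537.9 d

538 days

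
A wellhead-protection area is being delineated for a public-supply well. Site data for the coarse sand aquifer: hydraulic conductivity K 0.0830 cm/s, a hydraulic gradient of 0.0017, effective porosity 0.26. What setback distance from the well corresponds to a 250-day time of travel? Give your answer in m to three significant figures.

117 m

K = 0.0830 cm/s × 864 = 71.71 m/d
q = Ki = 71.71 × 0.0017 = 0.1219 m/d
v = Ki/n = 71.71·0.0017/0.26 = 0.4689 m/d
L = v × T = 0.4689 × 250 = 117.2 m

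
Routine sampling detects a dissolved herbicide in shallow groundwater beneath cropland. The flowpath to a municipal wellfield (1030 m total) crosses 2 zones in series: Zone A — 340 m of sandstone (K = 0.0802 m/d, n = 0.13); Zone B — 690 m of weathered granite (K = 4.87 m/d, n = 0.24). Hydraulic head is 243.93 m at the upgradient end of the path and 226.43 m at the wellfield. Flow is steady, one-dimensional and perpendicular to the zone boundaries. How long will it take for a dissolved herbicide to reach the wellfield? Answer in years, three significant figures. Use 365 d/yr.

144 years

Total head drop ΔH = 243.93 − 226.43 = 17.50 m
Continuity: the same q passes through each zone, so ΔH = q·Σ(L_j/K_j) — the zones act as resistances in series.
Σ(L/K) = 340/0.0802 + 690/4.87 = 4239 + 141.7 = 4381 d
q = ΔH / Σ(L/K) = 17.50 / 4381 = 0.003994 m/d (same in every zone)
Zone A: v = q/n = 0.003994/0.13 = 0.03073 m/d → t_A = 340/0.03073 = 11070 d
Zone B: v = q/n = 0.003994/0.24 = 0.01664 m/d → t_B = 690/0.01664 = 41460 d
Total t = 11070 + 41460 = 52520 d
   = 52520 / 365 = 144 yr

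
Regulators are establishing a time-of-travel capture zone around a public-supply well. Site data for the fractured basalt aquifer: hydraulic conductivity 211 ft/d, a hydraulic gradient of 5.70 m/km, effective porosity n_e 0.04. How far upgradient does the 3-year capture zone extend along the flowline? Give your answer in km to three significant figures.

K = 211 ft/d × 0.3048 = 64.31 m/d
Specific discharge q = 64.31 × 0.0057 = 0.3666 m/d
Seepage velocity v = q / n = 0.3666 / 0.04 = 9.165 m/d
T = 3 yr × 365 = 1095 d
L = v × T = 9.165 × 1095 = 10040 m
   = 10.0 km

10.0 km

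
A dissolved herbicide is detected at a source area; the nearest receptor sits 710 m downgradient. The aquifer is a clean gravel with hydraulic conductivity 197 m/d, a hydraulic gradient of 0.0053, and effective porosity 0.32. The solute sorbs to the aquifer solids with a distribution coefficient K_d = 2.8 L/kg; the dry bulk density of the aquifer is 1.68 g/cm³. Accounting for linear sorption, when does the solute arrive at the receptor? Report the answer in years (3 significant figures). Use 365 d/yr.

Darcy flux q = K·i = 197 × 0.0053 = 1.044 m/d
Average linear velocity = 1.044 / 0.32 = 3.263 m/d
Retardation R = 1 + ρ_b·K_d/n = 1 + 1.68×2.8/0.32 = 15.70
Contaminant velocity v_c = v/R = 3.263/15.70 = 0.2078 m/d
t = L/v_c = 710/0.2078 = 3416 d
   = 3416/365 = 9.36 yr

9.36 years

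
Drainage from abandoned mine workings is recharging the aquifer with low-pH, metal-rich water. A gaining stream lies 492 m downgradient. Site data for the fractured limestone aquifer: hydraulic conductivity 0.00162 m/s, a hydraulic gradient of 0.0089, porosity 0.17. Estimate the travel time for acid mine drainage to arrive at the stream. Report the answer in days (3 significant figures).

67.1 days

K = 0.00162 m/s × 86400 s/d = 140.0 m/d
Darcy flux q = K·i = 140.0 × 0.0089 = 1.246 m/d
Average linear velocity = 1.246 / 0.17 = 7.328 m/d
t = L / v = 492 / 7.328 = 67.14 d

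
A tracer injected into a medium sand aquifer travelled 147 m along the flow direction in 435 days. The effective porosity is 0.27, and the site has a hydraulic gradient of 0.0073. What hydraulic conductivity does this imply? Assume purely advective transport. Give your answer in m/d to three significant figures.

12.5 m/d

v = L / t = 147 / 435 = 0.3379 m/d
K = v · n / i = 0.3379 × 0.27 / 0.0073 = 12.5 m/d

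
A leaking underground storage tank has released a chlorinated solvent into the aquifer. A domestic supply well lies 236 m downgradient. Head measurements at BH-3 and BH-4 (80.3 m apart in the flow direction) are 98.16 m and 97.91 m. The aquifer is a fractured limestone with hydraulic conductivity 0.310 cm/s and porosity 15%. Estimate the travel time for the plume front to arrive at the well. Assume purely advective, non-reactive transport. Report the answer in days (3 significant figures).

Hydraulic gradient i = (98.16 − 97.91) / 80.3 = 0.25 / 80.3 = 0.003113
K = 0.310 cm/s × 864 = 267.8 m/d
Darcy flux q = K·i = 267.8 × 0.003113 = 0.8339 m/d
v_s = q/n_e = 0.8339/0.15 = 5.559 m/d
t = L / v = 236 / 5.559 = 42.45 d

42.5 days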